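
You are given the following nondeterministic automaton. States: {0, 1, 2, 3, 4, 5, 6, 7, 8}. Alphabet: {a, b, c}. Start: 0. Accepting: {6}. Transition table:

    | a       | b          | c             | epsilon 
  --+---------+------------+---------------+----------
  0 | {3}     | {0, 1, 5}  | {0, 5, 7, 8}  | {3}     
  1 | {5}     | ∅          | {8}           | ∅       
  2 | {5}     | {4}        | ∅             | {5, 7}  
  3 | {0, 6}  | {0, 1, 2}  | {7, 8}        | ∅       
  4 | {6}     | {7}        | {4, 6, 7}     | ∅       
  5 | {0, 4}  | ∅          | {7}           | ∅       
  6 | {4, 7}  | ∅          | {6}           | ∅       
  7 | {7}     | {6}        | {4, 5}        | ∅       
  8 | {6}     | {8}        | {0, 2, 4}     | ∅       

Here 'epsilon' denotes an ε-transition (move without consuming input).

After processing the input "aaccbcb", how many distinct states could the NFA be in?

Start: ε-closure({0}) = {0, 3}.
Read 'a': 0→{3}, 3→{0, 6}; now {0, 3, 6}.
Read 'a': 0→{3}, 3→{0, 6}, 6→{4, 7}; now {0, 3, 4, 6, 7}.
Read 'c': 0→{0, 5, 7, 8}, 3→{7, 8}, 4→{4, 6, 7}, 6→{6}, 7→{4, 5}; union {0, 4, 5, 6, 7, 8}; ε-closure = {0, 3, 4, 5, 6, 7, 8}.
Read 'c': 0→{0, 5, 7, 8}, 3→{7, 8}, 4→{4, 6, 7}, 5→{7}, 6→{6}, 7→{4, 5}, 8→{0, 2, 4}; union {0, 2, 4, 5, 6, 7, 8}; ε-closure = {0, 2, 3, 4, 5, 6, 7, 8}.
Read 'b': 0→{0, 1, 5}, 2→{4}, 3→{0, 1, 2}, 4→{7}, 5→∅, 6→∅, 7→{6}, 8→{8}; union {0, 1, 2, 4, 5, 6, 7, 8}; ε-closure = {0, 1, 2, 3, 4, 5, 6, 7, 8}.
Read 'c': 0→{0, 5, 7, 8}, 1→{8}, 2→∅, 3→{7, 8}, 4→{4, 6, 7}, 5→{7}, 6→{6}, 7→{4, 5}, 8→{0, 2, 4}; union {0, 2, 4, 5, 6, 7, 8}; ε-closure = {0, 2, 3, 4, 5, 6, 7, 8}.
Read 'b': 0→{0, 1, 5}, 2→{4}, 3→{0, 1, 2}, 4→{7}, 5→∅, 6→∅, 7→{6}, 8→{8}; union {0, 1, 2, 4, 5, 6, 7, 8}; ε-closure = {0, 1, 2, 3, 4, 5, 6, 7, 8}.
That set has 9 states.

9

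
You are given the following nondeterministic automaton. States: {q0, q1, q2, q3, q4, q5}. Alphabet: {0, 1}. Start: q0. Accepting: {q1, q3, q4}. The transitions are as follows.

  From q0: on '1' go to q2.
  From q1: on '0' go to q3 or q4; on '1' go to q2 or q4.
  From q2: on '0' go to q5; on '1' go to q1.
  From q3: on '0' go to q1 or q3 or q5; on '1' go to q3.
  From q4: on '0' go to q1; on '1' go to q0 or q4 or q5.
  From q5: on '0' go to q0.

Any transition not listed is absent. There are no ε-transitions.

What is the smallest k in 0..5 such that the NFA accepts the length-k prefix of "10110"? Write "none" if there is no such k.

none

Start in {q0}.
Read '1': q0→{q2}; now {q2}.
Read '0': q2→{q5}; now {q5}.
Read '1': q5→∅; now ∅.
The set is empty and remains empty for the remaining 2 symbols.
No reachable set along the way intersects F.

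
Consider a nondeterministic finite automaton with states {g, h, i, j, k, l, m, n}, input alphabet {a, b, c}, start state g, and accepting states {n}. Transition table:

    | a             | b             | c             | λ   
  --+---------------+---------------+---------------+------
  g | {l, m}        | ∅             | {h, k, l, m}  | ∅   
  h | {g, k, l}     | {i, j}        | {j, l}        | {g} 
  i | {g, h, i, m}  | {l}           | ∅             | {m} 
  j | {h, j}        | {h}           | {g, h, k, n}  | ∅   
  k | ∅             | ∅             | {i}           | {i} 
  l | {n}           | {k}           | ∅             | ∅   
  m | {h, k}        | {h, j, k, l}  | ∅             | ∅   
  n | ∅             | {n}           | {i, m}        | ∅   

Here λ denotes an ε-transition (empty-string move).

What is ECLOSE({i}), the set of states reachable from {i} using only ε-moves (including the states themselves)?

{i, m}

Begin with {i}.
ε-move i → m; add m.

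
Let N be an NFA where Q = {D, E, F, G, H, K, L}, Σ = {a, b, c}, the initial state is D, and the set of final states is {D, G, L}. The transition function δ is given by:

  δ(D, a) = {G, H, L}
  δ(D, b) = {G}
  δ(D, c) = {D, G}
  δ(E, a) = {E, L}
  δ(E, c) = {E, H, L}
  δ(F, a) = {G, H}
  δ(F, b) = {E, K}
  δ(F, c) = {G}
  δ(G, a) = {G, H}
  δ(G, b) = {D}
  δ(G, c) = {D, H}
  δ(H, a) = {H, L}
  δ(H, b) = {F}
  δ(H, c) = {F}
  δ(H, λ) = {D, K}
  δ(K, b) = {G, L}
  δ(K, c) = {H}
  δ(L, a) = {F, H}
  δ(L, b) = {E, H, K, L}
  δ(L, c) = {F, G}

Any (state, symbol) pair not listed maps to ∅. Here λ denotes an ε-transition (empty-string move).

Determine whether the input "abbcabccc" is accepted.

Yes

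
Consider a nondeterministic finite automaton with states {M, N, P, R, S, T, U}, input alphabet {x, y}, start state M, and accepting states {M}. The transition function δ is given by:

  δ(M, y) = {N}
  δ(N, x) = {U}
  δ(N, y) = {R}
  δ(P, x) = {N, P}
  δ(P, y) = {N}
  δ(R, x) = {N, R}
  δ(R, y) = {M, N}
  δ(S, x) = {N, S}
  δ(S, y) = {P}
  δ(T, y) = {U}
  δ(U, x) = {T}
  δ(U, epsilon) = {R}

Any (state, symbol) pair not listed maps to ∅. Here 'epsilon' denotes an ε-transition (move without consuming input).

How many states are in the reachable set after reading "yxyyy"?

Start in {M}.
Read 'y': M→{N}; now {N}.
Read 'x': N→{U}; union {U}; ε-closure = {R, U}.
Read 'y': R→{M, N}, U→∅; now {M, N}.
Read 'y': M→{N}, N→{R}; now {N, R}.
Read 'y': N→{R}, R→{M, N}; now {M, N, R}.
That set has 3 states.

3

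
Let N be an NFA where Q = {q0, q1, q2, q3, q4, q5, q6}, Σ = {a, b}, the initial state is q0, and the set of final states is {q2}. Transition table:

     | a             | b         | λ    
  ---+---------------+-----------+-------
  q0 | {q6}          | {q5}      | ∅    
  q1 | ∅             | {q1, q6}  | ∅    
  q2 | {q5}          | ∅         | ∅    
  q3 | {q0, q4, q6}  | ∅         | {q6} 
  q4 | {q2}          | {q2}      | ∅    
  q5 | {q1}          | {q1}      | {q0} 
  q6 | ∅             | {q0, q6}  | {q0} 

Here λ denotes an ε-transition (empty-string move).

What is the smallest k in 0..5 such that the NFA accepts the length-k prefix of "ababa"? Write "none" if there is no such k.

none

Start in {q0}.
Read 'a': {q0} → {q0, q6}.
Read 'b': {q0, q6} → {q0, q5, q6}.
Read 'a': {q0, q5, q6} → {q0, q1, q6}.
Read 'b': {q0, q1, q6} → {q0, q1, q5, q6}.
Read 'a': {q0, q1, q5, q6} → {q0, q1, q6}.
No reachable set along the way intersects F.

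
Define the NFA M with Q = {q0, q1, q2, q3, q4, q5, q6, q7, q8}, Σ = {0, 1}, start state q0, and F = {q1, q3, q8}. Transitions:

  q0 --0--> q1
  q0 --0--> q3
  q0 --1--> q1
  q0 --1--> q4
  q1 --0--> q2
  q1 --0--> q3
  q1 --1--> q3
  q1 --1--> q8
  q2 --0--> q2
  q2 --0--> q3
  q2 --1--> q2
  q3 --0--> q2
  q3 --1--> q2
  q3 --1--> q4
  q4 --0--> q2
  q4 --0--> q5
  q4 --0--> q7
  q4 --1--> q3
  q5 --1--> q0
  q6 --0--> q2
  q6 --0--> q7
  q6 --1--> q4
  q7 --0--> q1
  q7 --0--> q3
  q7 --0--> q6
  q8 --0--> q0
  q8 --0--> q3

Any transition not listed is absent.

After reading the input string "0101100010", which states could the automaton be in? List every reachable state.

Start in {q0}.
Read '0': q0→{q1, q3}; now {q1, q3}.
Read '1': q1→{q3, q8}, q3→{q2, q4}; now {q2, q3, q4, q8}.
Read '0': q2→{q2, q3}, q3→{q2}, q4→{q2, q5, q7}, q8→{q0, q3}; now {q0, q2, q3, q5, q7}.
Read '1': q0→{q1, q4}, q2→{q2}, q3→{q2, q4}, q5→{q0}, q7→∅; now {q0, q1, q2, q4}.
Read '1': q0→{q1, q4}, q1→{q3, q8}, q2→{q2}, q4→{q3}; now {q1, q2, q3, q4, q8}.
Read '0': q1→{q2, q3}, q2→{q2, q3}, q3→{q2}, q4→{q2, q5, q7}, q8→{q0, q3}; now {q0, q2, q3, q5, q7}.
Read '0': q0→{q1, q3}, q2→{q2, q3}, q3→{q2}, q5→∅, q7→{q1, q3, q6}; now {q1, q2, q3, q6}.
Read '0': q1→{q2, q3}, q2→{q2, q3}, q3→{q2}, q6→{q2, q7}; now {q2, q3, q7}.
Read '1': q2→{q2}, q3→{q2, q4}, q7→∅; now {q2, q4}.
Read '0': q2→{q2, q3}, q4→{q2, q5, q7}; now {q2, q3, q5, q7}.

{q2, q3, q5, q7}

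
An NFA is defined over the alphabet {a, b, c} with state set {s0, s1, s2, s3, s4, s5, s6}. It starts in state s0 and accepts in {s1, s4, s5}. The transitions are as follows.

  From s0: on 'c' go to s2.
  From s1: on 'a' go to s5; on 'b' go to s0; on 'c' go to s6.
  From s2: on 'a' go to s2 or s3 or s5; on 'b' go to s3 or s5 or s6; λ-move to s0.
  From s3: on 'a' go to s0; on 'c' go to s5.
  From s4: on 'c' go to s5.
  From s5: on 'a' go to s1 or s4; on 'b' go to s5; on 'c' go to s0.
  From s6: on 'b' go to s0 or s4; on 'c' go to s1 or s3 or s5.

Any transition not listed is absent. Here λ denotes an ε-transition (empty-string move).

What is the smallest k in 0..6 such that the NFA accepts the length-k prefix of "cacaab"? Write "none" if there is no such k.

2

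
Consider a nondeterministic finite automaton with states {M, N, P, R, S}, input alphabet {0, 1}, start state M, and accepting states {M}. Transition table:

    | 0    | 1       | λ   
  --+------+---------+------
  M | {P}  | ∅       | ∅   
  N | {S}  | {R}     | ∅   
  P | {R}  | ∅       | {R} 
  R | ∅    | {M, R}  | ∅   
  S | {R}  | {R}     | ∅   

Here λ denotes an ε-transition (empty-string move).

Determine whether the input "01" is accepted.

Yes

Start in {M}.
Read '0': {M} → {P, R}.
Read '1': {P, R} → {M, R}.
The final set {M, R} contains the accepting state M.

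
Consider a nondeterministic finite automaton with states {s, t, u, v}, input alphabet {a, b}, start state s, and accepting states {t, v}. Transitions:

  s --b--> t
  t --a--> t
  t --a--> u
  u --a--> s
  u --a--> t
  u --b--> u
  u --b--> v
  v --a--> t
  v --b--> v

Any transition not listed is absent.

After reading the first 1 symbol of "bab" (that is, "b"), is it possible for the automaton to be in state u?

No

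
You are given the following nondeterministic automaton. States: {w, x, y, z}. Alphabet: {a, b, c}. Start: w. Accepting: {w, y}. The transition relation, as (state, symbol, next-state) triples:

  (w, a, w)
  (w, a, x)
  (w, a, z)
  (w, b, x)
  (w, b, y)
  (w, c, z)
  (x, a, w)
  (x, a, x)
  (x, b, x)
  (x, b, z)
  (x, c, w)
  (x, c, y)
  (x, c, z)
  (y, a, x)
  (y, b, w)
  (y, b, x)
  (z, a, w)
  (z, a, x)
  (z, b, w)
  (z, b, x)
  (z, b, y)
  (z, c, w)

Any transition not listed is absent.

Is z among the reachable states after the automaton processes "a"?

Yes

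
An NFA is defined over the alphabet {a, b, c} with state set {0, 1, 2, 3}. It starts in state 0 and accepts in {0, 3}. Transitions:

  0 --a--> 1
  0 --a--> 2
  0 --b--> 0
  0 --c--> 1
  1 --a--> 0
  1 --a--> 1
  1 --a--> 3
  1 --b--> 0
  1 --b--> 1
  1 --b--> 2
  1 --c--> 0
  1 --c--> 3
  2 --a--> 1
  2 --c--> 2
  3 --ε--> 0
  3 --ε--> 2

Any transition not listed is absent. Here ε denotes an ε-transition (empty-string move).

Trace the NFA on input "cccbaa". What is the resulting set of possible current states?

{0, 1, 2, 3}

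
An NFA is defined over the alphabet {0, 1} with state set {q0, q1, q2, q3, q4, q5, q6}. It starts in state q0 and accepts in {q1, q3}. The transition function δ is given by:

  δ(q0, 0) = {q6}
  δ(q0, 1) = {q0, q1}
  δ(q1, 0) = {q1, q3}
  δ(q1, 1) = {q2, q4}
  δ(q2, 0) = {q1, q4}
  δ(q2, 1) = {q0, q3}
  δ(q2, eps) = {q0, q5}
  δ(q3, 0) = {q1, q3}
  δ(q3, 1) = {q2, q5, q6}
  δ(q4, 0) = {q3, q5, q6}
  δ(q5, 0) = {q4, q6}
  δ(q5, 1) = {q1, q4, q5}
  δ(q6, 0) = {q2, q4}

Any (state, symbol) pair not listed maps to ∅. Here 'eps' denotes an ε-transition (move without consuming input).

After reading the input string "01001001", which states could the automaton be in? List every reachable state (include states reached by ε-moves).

∅

Start in {q0}.
Read '0': q0→{q6}; now {q6}.
Read '1': q6→∅; now ∅.
The set is empty and remains empty for the remaining 6 symbols.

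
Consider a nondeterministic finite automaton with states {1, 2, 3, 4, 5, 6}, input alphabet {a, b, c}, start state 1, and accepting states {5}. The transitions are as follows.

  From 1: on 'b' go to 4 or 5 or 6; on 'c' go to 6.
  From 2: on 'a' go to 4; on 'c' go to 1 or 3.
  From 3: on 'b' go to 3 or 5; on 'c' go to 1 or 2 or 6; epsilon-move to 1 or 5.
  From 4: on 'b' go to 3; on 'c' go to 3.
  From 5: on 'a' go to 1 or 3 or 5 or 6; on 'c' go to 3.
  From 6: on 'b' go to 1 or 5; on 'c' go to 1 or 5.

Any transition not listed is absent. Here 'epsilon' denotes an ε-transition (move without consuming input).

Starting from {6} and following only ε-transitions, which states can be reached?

Begin with {6}.
No ε-moves leave this set, so the closure equals the set itself.

{6}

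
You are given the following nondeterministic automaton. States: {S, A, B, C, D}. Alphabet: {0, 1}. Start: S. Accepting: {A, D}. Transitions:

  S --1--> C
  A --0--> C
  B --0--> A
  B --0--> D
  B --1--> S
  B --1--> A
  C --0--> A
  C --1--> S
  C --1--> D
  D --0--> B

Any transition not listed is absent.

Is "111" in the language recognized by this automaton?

No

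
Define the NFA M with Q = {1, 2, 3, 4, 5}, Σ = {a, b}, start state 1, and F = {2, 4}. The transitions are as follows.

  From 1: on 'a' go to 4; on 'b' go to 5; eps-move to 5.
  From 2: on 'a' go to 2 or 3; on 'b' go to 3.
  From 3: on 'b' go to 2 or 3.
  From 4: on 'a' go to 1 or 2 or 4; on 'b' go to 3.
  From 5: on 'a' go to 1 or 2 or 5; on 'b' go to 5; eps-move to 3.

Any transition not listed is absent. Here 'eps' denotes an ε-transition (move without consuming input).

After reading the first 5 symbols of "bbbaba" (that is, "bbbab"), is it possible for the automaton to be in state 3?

Yes

Start: ε-closure({1}) = {1, 3, 5}.
Read 'b': {1, 3, 5} → {2, 3, 5}.
Read 'b': {2, 3, 5} → {2, 3, 5}.
Read 'b': {2, 3, 5} → {2, 3, 5}.
Read 'a': {2, 3, 5} → {1, 2, 3, 5}.
Read 'b': {1, 2, 3, 5} → {2, 3, 5}.
State 3 is in {2, 3, 5}.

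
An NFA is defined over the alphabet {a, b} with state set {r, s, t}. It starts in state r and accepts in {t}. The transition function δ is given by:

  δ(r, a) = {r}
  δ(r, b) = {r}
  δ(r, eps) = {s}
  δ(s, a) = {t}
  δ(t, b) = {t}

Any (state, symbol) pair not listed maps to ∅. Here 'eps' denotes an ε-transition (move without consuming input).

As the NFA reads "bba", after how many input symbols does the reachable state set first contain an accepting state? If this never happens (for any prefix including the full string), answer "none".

3

Start: ε-closure({r}) = {r, s}.
Read 'b': r→{r}, s→∅; union {r}; ε-closure = {r, s}.
Read 'b': r→{r}, s→∅; union {r}; ε-closure = {r, s}.
Read 'a': r→{r}, s→{t}; union {r, t}; ε-closure = {r, s, t}.
None of the earlier sets intersect F, but {r, s, t} does.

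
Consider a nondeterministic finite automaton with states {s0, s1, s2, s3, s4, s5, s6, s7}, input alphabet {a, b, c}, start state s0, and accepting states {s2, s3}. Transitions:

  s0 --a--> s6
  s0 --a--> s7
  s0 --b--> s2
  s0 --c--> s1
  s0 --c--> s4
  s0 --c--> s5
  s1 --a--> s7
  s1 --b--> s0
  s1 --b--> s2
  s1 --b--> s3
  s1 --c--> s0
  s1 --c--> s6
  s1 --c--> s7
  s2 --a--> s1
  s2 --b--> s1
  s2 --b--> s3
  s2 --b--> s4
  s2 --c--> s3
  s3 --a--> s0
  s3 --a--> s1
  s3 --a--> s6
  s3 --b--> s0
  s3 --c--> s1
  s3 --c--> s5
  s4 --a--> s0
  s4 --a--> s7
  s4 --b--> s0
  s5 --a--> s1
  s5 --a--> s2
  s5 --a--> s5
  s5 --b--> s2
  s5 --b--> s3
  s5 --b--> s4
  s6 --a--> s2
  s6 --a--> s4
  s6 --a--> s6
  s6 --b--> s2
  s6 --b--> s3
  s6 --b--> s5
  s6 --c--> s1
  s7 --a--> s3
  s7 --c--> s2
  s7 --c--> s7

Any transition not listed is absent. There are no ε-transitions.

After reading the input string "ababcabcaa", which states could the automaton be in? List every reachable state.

{s0, s1, s2, s3, s4, s5, s6, s7}

Start in {s0}.
Read 'a': s0→{s6, s7}; now {s6, s7}.
Read 'b': s6→{s2, s3, s5}, s7→∅; now {s2, s3, s5}.
Read 'a': s2→{s1}, s3→{s0, s1, s6}, s5→{s1, s2, s5}; now {s0, s1, s2, s5, s6}.
Read 'b': s0→{s2}, s1→{s0, s2, s3}, s2→{s1, s3, s4}, s5→{s2, s3, s4}, s6→{s2, s3, s5}; now {s0, s1, s2, s3, s4, s5}.
Read 'c': s0→{s1, s4, s5}, s1→{s0, s6, s7}, s2→{s3}, s3→{s1, s5}, s4→∅, s5→∅; now {s0, s1, s3, s4, s5, s6, s7}.
Read 'a': s0→{s6, s7}, s1→{s7}, s3→{s0, s1, s6}, s4→{s0, s7}, s5→{s1, s2, s5}, s6→{s2, s4, s6}, s7→{s3}; now {s0, s1, s2, s3, s4, s5, s6, s7}.
Read 'b': s0→{s2}, s1→{s0, s2, s3}, s2→{s1, s3, s4}, s3→{s0}, s4→{s0}, s5→{s2, s3, s4}, s6→{s2, s3, s5}, s7→∅; now {s0, s1, s2, s3, s4, s5}.
Read 'c': s0→{s1, s4, s5}, s1→{s0, s6, s7}, s2→{s3}, s3→{s1, s5}, s4→∅, s5→∅; now {s0, s1, s3, s4, s5, s6, s7}.
Read 'a': s0→{s6, s7}, s1→{s7}, s3→{s0, s1, s6}, s4→{s0, s7}, s5→{s1, s2, s5}, s6→{s2, s4, s6}, s7→{s3}; now {s0, s1, s2, s3, s4, s5, s6, s7}.
Read 'a': s0→{s6, s7}, s1→{s7}, s2→{s1}, s3→{s0, s1, s6}, s4→{s0, s7}, s5→{s1, s2, s5}, s6→{s2, s4, s6}, s7→{s3}; now {s0, s1, s2, s3, s4, s5, s6, s7}.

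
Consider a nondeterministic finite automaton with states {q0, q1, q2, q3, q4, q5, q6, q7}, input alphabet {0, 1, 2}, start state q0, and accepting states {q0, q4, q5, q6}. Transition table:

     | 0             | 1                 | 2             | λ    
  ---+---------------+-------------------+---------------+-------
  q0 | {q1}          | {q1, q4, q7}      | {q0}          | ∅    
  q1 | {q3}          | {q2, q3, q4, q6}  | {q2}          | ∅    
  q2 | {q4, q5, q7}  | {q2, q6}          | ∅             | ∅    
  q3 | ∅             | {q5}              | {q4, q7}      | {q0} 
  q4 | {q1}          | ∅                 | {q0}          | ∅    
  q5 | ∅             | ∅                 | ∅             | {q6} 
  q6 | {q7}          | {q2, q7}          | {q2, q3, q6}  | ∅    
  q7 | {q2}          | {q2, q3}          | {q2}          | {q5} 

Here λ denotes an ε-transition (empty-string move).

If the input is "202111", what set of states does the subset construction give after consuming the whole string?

{q0, q2, q3, q5, q6, q7}

Start in {q0}.
Read '2': {q0} → {q0}.
Read '0': {q0} → {q1}.
Read '2': {q1} → {q2}.
Read '1': {q2} → {q2, q6}.
Read '1': {q2, q6} → {q2, q5, q6, q7}.
Read '1': {q2, q5, q6, q7} → {q0, q2, q3, q5, q6, q7}.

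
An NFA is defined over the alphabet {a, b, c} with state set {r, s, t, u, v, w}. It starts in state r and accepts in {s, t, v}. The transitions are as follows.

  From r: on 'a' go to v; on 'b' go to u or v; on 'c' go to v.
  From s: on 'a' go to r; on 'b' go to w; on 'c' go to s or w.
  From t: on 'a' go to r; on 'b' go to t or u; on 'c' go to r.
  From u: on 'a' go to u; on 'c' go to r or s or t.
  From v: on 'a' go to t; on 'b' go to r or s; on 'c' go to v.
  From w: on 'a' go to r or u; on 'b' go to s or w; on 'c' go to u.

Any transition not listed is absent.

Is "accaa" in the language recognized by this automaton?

Start in {r}.
Read 'a': r→{v}; now {v}.
Read 'c': v→{v}; now {v}.
Read 'c': v→{v}; now {v}.
Read 'a': v→{t}; now {t}.
Read 'a': t→{r}; now {r}.
The final set {r} contains no accepting state.

No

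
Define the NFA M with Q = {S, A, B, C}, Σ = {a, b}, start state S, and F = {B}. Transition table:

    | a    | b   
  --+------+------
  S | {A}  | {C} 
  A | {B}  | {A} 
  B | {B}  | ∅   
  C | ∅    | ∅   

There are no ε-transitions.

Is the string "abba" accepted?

Start in {S}.
Read 'a': {S} → {A}.
Read 'b': {A} → {A}.
Read 'b': {A} → {A}.
Read 'a': {A} → {B}.
The final set {B} contains the accepting state B.

Yes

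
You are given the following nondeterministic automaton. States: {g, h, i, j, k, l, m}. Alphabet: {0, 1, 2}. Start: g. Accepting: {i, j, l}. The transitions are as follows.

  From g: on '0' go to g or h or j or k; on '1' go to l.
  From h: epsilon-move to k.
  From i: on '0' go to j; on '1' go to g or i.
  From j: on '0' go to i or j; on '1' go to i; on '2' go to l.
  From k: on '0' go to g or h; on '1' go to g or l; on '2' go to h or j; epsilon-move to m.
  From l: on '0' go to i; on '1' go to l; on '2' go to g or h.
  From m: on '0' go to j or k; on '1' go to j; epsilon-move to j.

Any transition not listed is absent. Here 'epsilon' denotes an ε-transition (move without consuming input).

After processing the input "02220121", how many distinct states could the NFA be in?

4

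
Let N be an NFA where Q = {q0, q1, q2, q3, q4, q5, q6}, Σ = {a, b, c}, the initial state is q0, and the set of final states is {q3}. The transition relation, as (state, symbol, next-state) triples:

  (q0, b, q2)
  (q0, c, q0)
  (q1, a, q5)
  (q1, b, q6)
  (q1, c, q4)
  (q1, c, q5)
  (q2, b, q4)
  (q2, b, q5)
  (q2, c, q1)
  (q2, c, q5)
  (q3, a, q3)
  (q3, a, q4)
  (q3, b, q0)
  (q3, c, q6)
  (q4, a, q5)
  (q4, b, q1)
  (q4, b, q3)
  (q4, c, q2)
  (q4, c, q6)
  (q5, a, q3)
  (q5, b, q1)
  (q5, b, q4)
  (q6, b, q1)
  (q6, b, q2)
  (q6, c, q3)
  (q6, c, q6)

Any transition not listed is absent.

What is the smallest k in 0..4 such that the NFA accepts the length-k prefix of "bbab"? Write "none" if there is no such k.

3

Start in {q0}.
Read 'b': q0→{q2}; now {q2}.
Read 'b': q2→{q4, q5}; now {q4, q5}.
Read 'a': q4→{q5}, q5→{q3}; now {q3, q5}.
None of the earlier sets intersect F, but {q3, q5} does.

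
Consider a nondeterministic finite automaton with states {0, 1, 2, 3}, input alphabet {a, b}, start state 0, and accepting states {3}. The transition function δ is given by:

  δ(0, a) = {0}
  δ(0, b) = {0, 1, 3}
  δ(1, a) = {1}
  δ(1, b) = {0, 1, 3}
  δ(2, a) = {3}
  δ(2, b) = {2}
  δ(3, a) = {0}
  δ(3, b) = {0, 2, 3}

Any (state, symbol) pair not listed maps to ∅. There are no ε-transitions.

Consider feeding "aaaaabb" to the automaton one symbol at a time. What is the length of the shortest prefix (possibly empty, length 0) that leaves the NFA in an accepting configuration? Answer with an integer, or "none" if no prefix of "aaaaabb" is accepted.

Start in {0}.
Read 'a': {0} → {0}.
Read 'a': {0} → {0}.
Read 'a': {0} → {0}.
Read 'a': {0} → {0}.
Read 'a': {0} → {0}.
Read 'b': {0} → {0, 1, 3}.
None of the earlier sets intersect F, but {0, 1, 3} does.

6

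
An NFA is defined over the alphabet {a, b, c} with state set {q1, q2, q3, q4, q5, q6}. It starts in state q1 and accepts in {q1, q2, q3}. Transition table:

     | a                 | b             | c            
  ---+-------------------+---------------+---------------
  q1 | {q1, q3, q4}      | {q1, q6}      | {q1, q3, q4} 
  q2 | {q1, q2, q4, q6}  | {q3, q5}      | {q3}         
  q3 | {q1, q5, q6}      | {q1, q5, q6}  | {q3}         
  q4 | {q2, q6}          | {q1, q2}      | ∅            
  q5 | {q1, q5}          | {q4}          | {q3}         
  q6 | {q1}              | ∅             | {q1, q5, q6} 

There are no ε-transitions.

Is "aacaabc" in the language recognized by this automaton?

Yes

Start in {q1}.
Read 'a': {q1} → {q1, q3, q4}.
Read 'a': {q1, q3, q4} → {q1, q2, q3, q4, q5, q6}.
Read 'c': {q1, q2, q3, q4, q5, q6} → {q1, q3, q4, q5, q6}.
Read 'a': {q1, q3, q4, q5, q6} → {q1, q2, q3, q4, q5, q6}.
Read 'a': {q1, q2, q3, q4, q5, q6} → {q1, q2, q3, q4, q5, q6}.
Read 'b': {q1, q2, q3, q4, q5, q6} → {q1, q2, q3, q4, q5, q6}.
Read 'c': {q1, q2, q3, q4, q5, q6} → {q1, q3, q4, q5, q6}.
The final set {q1, q3, q4, q5, q6} contains the accepting states q1, q3.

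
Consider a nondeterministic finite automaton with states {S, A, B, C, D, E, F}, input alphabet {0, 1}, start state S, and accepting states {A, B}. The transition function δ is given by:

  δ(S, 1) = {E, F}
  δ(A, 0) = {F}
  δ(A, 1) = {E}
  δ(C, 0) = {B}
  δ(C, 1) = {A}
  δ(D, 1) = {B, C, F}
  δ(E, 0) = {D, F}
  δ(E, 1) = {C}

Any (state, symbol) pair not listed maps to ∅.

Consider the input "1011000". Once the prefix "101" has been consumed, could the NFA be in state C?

Yes

Start in {S}.
Read '1': S→{E, F}; now {E, F}.
Read '0': E→{D, F}, F→∅; now {D, F}.
Read '1': D→{B, C, F}, F→∅; now {B, C, F}.
State C is in {B, C, F}.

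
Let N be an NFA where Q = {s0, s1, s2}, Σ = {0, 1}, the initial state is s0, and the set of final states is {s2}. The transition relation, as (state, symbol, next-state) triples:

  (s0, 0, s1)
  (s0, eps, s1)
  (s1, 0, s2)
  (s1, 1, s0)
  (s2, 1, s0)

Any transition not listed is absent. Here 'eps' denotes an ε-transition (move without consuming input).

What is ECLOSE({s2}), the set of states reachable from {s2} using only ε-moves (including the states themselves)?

{s2}

Begin with {s2}.
No ε-moves leave this set, so the closure equals the set itself.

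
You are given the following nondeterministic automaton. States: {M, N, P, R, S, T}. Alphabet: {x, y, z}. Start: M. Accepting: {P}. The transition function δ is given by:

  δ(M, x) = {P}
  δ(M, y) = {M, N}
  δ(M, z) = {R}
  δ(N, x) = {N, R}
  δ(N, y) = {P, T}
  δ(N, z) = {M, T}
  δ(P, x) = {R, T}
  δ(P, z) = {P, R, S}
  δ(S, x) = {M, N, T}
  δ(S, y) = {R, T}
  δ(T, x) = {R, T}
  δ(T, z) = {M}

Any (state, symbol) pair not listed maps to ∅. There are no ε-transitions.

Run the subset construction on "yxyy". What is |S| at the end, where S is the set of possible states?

Start in {M}.
Read 'y': M→{M, N}; now {M, N}.
Read 'x': M→{P}, N→{N, R}; now {N, P, R}.
Read 'y': N→{P, T}, P→∅, R→∅; now {P, T}.
Read 'y': P→∅, T→∅; now ∅.
That set has 0 states.

0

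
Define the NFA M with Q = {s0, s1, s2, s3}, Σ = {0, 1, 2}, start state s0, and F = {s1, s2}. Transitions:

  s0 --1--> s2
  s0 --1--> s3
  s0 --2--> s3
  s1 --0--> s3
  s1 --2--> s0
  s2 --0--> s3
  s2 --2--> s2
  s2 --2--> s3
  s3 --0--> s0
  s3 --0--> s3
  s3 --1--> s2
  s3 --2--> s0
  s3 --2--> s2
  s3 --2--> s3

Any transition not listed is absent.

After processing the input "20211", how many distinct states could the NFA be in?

Start in {s0}.
Read '2': {s0} → {s3}.
Read '0': {s3} → {s0, s3}.
Read '2': {s0, s3} → {s0, s2, s3}.
Read '1': {s0, s2, s3} → {s2, s3}.
Read '1': {s2, s3} → {s2}.
That set has 1 state.

1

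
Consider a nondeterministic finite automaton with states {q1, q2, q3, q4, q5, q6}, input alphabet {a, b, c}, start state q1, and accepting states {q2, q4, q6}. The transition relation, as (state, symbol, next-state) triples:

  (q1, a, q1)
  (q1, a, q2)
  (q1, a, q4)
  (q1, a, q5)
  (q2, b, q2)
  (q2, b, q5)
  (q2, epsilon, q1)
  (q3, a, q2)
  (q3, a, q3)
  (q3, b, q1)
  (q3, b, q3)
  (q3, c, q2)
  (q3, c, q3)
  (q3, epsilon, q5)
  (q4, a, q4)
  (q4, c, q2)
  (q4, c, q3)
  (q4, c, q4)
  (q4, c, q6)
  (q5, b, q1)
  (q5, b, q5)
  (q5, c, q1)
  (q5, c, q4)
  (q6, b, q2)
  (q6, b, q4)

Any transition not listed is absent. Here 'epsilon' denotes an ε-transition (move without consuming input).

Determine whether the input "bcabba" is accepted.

No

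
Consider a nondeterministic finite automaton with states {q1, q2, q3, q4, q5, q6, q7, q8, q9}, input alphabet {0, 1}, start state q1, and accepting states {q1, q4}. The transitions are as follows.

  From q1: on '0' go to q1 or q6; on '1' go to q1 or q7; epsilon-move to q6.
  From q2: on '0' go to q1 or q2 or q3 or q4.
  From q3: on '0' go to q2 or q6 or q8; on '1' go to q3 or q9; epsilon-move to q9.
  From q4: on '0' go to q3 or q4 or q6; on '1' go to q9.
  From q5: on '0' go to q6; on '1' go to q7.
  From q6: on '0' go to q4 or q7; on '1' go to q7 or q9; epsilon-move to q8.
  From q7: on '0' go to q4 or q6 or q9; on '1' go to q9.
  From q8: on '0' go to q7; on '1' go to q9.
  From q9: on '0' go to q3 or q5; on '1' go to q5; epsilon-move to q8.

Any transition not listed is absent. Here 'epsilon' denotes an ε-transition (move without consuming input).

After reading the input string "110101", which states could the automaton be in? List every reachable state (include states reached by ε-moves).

Start: ε-closure({q1}) = {q1, q6, q8}.
Read '1': {q1, q6, q8} → {q1, q6, q7, q8, q9}.
Read '1': {q1, q6, q7, q8, q9} → {q1, q5, q6, q7, q8, q9}.
Read '0': {q1, q5, q6, q7, q8, q9} → {q1, q3, q4, q5, q6, q7, q8, q9}.
Read '1': {q1, q3, q4, q5, q6, q7, q8, q9} → {q1, q3, q5, q6, q7, q8, q9}.
Read '0': {q1, q3, q5, q6, q7, q8, q9} → {q1, q2, q3, q4, q5, q6, q7, q8, q9}.
Read '1': {q1, q2, q3, q4, q5, q6, q7, q8, q9} → {q1, q3, q5, q6, q7, q8, q9}.

{q1, q3, q5, q6, q7, q8, q9}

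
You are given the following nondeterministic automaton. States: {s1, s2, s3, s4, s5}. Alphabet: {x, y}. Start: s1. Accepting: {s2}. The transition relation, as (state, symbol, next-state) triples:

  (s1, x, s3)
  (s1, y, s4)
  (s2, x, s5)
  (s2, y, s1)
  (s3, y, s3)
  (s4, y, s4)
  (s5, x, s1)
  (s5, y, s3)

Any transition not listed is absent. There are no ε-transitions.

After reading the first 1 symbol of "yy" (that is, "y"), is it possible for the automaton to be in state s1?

Start in {s1}.
Read 'y': s1→{s4}; now {s4}.
State s1 is not in {s4}.

No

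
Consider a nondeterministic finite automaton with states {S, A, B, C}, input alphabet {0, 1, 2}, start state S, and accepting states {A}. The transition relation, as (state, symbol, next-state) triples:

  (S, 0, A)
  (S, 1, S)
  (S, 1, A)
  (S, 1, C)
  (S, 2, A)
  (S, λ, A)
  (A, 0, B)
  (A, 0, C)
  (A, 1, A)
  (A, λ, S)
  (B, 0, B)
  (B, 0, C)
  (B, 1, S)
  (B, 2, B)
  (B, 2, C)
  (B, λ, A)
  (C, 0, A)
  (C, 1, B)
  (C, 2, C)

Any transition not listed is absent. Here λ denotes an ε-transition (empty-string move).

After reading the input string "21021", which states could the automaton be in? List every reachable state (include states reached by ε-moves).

Start: ε-closure({S}) = {S, A}.
Read '2': S→{A}, A→∅; union {A}; ε-closure = {S, A}.
Read '1': S→{S, A, C}, A→{A}; now {S, A, C}.
Read '0': S→{A}, A→{B, C}, C→{A}; union {A, B, C}; ε-closure = {S, A, B, C}.
Read '2': S→{A}, A→∅, B→{B, C}, C→{C}; union {A, B, C}; ε-closure = {S, A, B, C}.
Read '1': S→{S, A, C}, A→{A}, B→{S}, C→{B}; now {S, A, B, C}.

{S, A, B, C}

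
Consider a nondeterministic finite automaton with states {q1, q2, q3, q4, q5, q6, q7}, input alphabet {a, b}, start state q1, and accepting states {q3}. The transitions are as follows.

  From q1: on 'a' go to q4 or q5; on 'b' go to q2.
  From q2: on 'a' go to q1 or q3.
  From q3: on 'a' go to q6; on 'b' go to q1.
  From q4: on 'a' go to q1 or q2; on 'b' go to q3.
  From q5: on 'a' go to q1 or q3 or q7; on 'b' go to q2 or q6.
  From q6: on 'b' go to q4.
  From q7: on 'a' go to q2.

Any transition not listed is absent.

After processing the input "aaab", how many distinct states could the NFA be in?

5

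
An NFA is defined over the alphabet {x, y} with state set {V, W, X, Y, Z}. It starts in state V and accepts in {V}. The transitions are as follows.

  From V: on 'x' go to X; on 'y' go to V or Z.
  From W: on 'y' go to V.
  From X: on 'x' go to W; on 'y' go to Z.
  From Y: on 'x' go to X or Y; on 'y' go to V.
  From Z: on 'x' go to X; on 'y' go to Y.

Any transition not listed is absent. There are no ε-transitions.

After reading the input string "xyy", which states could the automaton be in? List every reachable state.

{Y}

Start in {V}.
Read 'x': {V} → {X}.
Read 'y': {X} → {Z}.
Read 'y': {Z} → {Y}.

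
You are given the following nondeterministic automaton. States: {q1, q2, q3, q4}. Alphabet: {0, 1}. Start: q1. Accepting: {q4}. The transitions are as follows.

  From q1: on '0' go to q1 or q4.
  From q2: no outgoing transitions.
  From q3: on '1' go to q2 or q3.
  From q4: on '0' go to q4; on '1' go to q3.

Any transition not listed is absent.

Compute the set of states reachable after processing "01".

Start in {q1}.
Read '0': q1→{q1, q4}; now {q1, q4}.
Read '1': q1→∅, q4→{q3}; now {q3}.

{q3}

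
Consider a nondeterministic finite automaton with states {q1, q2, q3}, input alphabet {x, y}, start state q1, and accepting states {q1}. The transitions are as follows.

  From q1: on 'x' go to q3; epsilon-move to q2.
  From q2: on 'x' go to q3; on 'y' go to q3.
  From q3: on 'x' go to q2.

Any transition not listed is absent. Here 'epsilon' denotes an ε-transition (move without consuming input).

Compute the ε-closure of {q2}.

{q2}

Begin with {q2}.
No ε-moves leave this set, so the closure equals the set itself.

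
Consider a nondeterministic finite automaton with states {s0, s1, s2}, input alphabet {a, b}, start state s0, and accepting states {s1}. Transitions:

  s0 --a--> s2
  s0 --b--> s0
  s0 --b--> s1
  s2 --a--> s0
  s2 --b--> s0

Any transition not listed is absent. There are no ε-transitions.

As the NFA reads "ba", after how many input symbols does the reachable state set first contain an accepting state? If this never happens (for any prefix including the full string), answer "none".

1

Start in {s0}.
Read 'b': s0→{s0, s1}; now {s0, s1}.
None of the earlier sets intersect F, but {s0, s1} does.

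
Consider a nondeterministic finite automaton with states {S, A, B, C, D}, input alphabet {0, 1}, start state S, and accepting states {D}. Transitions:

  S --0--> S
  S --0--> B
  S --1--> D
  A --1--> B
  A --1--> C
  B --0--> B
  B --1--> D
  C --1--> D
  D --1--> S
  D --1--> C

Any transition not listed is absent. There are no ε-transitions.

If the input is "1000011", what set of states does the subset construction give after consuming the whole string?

Start in {S}.
Read '1': {S} → {D}.
Read '0': {D} → ∅.
The set is empty and remains empty for the remaining 5 symbols.

∅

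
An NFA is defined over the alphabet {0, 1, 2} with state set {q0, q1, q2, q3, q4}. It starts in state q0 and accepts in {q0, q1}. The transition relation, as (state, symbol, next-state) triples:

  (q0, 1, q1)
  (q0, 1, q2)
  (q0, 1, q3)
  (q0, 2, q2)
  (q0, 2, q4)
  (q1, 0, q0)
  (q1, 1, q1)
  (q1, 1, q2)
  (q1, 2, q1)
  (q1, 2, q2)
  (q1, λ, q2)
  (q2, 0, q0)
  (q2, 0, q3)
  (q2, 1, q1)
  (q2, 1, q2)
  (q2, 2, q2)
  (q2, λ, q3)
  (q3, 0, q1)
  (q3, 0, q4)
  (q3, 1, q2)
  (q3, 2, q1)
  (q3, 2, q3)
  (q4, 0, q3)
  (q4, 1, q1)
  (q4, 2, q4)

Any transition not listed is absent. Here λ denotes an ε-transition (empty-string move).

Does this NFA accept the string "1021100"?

Start in {q0}.
Read '1': {q0} → {q1, q2, q3}.
Read '0': {q1, q2, q3} → {q0, q1, q2, q3, q4}.
Read '2': {q0, q1, q2, q3, q4} → {q1, q2, q3, q4}.
Read '1': {q1, q2, q3, q4} → {q1, q2, q3}.
Read '1': {q1, q2, q3} → {q1, q2, q3}.
Read '0': {q1, q2, q3} → {q0, q1, q2, q3, q4}.
Read '0': {q0, q1, q2, q3, q4} → {q0, q1, q2, q3, q4}.
The final set {q0, q1, q2, q3, q4} contains the accepting states q0, q1.

Yes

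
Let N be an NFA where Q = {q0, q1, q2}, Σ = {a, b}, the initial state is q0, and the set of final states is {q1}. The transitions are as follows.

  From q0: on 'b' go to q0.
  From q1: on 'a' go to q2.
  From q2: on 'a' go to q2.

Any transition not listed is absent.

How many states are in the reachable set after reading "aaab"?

0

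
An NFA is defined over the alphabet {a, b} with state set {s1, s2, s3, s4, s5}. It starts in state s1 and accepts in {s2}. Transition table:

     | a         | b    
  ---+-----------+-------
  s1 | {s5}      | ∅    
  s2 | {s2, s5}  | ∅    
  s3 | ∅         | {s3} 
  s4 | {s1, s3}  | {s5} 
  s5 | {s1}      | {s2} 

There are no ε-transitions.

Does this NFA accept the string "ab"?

Start in {s1}.
Read 'a': s1→{s5}; now {s5}.
Read 'b': s5→{s2}; now {s2}.
The final set {s2} contains the accepting state s2.

Yes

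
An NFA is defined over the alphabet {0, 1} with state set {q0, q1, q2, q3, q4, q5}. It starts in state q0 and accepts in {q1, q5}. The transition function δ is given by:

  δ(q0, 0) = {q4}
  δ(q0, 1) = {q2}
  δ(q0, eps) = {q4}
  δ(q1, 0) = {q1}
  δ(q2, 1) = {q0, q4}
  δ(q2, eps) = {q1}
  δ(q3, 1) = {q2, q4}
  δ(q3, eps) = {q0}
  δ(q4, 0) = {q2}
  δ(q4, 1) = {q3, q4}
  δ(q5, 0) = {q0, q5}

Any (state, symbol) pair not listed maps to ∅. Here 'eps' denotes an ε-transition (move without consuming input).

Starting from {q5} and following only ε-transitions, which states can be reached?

{q5}

Begin with {q5}.
No ε-moves leave this set, so the closure equals the set itself.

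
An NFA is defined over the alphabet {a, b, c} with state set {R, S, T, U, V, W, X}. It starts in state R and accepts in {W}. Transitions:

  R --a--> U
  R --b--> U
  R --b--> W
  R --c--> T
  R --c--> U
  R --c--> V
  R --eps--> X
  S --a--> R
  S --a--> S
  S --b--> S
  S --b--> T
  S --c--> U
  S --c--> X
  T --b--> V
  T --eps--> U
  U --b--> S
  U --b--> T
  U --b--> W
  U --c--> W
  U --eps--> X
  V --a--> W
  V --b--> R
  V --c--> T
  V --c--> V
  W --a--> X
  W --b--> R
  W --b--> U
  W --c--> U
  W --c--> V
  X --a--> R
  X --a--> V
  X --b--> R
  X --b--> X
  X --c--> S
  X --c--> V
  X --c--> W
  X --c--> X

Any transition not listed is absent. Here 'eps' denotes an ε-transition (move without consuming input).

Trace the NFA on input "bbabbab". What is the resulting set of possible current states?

Start: ε-closure({R}) = {R, X}.
Read 'b': R→{U, W}, X→{R, X}; now {R, U, W, X}.
Read 'b': R→{U, W}, U→{S, T, W}, W→{R, U}, X→{R, X}; now {R, S, T, U, W, X}.
Read 'a': R→{U}, S→{R, S}, T→∅, U→∅, W→{X}, X→{R, V}; now {R, S, U, V, X}.
Read 'b': R→{U, W}, S→{S, T}, U→{S, T, W}, V→{R}, X→{R, X}; now {R, S, T, U, W, X}.
Read 'b': R→{U, W}, S→{S, T}, T→{V}, U→{S, T, W}, W→{R, U}, X→{R, X}; now {R, S, T, U, V, W, X}.
Read 'a': R→{U}, S→{R, S}, T→∅, U→∅, V→{W}, W→{X}, X→{R, V}; now {R, S, U, V, W, X}.
Read 'b': R→{U, W}, S→{S, T}, U→{S, T, W}, V→{R}, W→{R, U}, X→{R, X}; now {R, S, T, U, W, X}.

{R, S, T, U, W, X}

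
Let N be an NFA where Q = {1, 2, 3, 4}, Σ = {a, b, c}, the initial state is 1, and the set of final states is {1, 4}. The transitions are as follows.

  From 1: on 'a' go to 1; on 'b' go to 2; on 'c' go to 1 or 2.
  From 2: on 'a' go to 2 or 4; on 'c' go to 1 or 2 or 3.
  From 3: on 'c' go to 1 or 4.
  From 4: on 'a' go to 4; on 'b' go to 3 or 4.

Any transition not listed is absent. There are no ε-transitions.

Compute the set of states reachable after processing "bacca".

Start in {1}.
Read 'b': {1} → {2}.
Read 'a': {2} → {2, 4}.
Read 'c': {2, 4} → {1, 2, 3}.
Read 'c': {1, 2, 3} → {1, 2, 3, 4}.
Read 'a': {1, 2, 3, 4} → {1, 2, 4}.

{1, 2, 4}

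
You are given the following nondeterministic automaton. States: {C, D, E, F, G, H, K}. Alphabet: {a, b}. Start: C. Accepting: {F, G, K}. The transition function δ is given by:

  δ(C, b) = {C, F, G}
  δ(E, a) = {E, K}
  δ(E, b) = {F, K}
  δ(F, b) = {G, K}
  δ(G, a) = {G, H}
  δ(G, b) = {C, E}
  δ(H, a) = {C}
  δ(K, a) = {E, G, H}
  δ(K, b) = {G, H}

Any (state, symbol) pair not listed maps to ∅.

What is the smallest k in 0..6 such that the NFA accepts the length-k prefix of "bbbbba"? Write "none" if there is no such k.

Start in {C}.
Read 'b': {C} → {C, F, G}.
None of the earlier sets intersect F, but {C, F, G} does.

1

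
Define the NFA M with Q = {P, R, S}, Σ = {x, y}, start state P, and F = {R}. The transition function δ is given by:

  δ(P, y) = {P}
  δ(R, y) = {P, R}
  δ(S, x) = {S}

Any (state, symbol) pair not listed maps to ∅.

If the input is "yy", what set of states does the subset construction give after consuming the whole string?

{P}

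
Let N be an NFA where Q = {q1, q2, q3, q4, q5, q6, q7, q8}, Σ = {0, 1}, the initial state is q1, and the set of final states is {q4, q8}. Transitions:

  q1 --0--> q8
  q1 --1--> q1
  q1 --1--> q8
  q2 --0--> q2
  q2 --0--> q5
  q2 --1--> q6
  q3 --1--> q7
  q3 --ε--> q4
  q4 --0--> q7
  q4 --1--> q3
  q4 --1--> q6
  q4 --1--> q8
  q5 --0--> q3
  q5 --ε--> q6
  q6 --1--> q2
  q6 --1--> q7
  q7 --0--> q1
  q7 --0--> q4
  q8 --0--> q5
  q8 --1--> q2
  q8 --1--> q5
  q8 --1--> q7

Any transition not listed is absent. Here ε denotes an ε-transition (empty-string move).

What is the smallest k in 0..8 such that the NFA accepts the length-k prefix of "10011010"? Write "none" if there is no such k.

Start in {q1}.
Read '1': {q1} → {q1, q8}.
None of the earlier sets intersect F, but {q1, q8} does.

1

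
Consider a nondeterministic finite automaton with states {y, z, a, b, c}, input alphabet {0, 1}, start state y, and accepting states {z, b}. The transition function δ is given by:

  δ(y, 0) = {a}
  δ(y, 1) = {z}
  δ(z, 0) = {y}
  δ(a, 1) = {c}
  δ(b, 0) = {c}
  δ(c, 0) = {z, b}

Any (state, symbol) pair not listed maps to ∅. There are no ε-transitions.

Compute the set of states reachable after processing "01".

Start in {y}.
Read '0': {y} → {a}.
Read '1': {a} → {c}.

{c}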